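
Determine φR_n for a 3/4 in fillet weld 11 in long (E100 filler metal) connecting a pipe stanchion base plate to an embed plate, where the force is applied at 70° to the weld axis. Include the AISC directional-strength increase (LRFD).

E100XX → F_EXX = 100 ksi.
t_e = 0.707 × 0.75 = 0.5302 in; A_we = 0.5302 × 11 = 5.833 in².
Directional factor: 1.0 + 0.5 sin^1.5(70°) = 1.455.
F_nw = 0.6 × 100 × 1.455 = 87.33 ksi.
φR_n = 0.75 × 87.33 × 5.833 = 382 kip.

φR_n ≈ 382 kip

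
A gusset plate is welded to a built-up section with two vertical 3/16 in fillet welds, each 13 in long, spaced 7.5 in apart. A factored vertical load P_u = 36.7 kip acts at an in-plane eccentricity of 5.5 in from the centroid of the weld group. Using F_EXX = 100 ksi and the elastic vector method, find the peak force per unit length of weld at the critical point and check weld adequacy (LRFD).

f_max ≈ 3.03 kip/in; adequate

Total weld length L_w = 26 in. Treat welds as unit-width lines.
Polar moment about centroid: J = 2[d³/12 + d(b/2)²] = 2[13³/12 + 13×3.75²] = 731.8 in³.
Direct shear f_v = P/L_w = 36.7 / 26 = 1.412 kip/in (vertical).
Torsion M = P·e = 36.7 × 5.5 = 201.85 kip·in.
Critical point at (x, y) = (3.75, 6.5) from centroid. f_tx = M·y/J = 1.793 kip/in; f_ty = M·x/J = 1.034 kip/in.
Resultant f_max = √[f_tx² + (f_v + f_ty)²] = √[1.793² + (1.412 + 1.034)²] = 3.033 kip/in.
Capacity per unit length: φr_n = 0.75 × 0.6 × 100 × (0.707 × 0.1875) = 5.965 kip/in.
3.033 ≤ 5.965 → adequate.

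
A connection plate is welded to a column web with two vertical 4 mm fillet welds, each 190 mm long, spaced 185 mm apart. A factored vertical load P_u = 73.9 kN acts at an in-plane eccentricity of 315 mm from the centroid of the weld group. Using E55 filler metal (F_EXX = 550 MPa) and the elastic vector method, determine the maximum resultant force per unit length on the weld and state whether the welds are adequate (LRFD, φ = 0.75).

f_max ≈ 850 N/mm; NOT adequate

Total weld length L_w = 380 mm. Treat welds as unit-width lines.
Polar moment about centroid: J = 2[d³/12 + d(b/2)²] = 2[190³/12 + 190×92.5²] = 4395000 mm³.
Direct shear f_v = P/L_w = 73.9×10³ / 380 = 194.5 N/mm (vertical).
Torsion M = P·e = 73.9×10³ × 315 = 23278000 N·mm.
Critical point at (x, y) = (92.5, 95) from centroid. f_tx = M·y/J = 503.2 N/mm; f_ty = M·x/J = 490 N/mm.
Resultant f_max = √[f_tx² + (f_v + f_ty)²] = √[503.2² + (194.5 + 490)²] = 849.5 N/mm.
Capacity per unit length: φr_n = 0.75 × 0.6 × 550 × (0.707 × 4) = 699.9 N/mm.
849.5 > 699.9 → NOT adequate.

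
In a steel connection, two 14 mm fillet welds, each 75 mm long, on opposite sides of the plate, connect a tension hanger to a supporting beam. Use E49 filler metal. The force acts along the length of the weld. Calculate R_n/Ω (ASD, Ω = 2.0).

R_n/Ω ≈ 218 kN

E49XX → F_EXX = 490 MPa.
Effective throat t_e = 0.707 × 14 = 9.898 mm.
Total length L = 150 mm; A_we = 9.898 × 150 = 1485 mm².
F_nw = 0.6 F_EXX = 0.6 × 490 = 294 MPa.
R_n = 294 × 1485 × 10⁻³ = 436.5 kN; R_n/Ω = 436.5/2.0 = 218.3 kN.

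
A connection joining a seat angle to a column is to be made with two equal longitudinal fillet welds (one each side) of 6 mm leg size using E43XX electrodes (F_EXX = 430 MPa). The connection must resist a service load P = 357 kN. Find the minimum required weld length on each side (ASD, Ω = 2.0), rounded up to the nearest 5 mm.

Throat t_e = 0.707 × 6 = 4.242 mm.
r_n/Ω = (0.6 × 430 × 4.242) / 2.0 = 547.2 N/mm = 0.5472 kN/mm.
L_req = P / (r_n/Ω) = 357 / 0.5472 = 652.4 mm total.
Per side: 652.4 / 2 = 326.2 mm.
Round up → use L = 330 mm on each side.

L = 330 mm on each side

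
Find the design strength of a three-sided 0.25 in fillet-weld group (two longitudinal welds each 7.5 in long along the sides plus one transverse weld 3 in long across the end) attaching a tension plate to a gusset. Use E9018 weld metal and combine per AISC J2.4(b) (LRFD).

E90XX → F_EXX = 90 ksi.
t_e = 0.707 × 0.25 = 0.1767 in.
R_nwl = 0.6 × 90 × 0.1767 × 15 = 143.2 kips (longitudinal, 2 welds).
R_nwt = 0.6 × 90 × 0.1767 × 3 = 28.63 kips (transverse, base value).
(i) R_nwl + R_nwt = 171.8 kips; (ii) 0.85 R_nwl + 1.5 R_nwt = 164.6 kips.
R_n = max = 171.8 kips [governs: (i)]; φR_n = 128.9 kips.

φR_n ≈ 129 kips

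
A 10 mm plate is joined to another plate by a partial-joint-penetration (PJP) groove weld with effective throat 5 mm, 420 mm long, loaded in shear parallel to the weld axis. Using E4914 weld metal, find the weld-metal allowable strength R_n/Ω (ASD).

R_n/Ω ≈ 309 kN

E49XX → F_EXX = 490 MPa.
Effective throat (given) t_e = 5 mm.
A_we = 5 × 420 = 2100 mm².
F_nw = 0.6 F_EXX = 294 MPa.
R_n/Ω = (294 × 2100) / 2.0 × 10⁻³ = 308.7 kN.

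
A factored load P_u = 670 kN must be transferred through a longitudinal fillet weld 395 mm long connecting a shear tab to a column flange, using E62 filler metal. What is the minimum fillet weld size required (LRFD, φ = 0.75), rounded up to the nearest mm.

w = 9 mm

E62XX → F_EXX = 620 MPa.
Total weld length L = 395 mm.
Required throat t_e = P_u / (φ × 0.6 F_EXX × L) = 670 / (0.75 × 0.6 × 620 × 395 × 10⁻³) = 6.08 mm.
Required leg w = t_e / 0.707 = 8.599 mm → use 9 mm.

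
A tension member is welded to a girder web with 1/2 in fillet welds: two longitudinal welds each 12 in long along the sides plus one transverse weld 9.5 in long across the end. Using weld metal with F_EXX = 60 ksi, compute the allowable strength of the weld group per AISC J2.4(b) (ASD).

t_e = 0.707 × 0.5 = 0.3535 in.
R_nwl = 0.6 × 60 × 0.3535 × 24 = 305.4 kips (longitudinal, 2 welds).
R_nwt = 0.6 × 60 × 0.3535 × 9.5 = 120.9 kips (transverse, base value).
(i) R_nwl + R_nwt = 426.3 kips; (ii) 0.85 R_nwl + 1.5 R_nwt = 441 kips.
R_n = max = 441 kips [governs: (ii)]; R_n/Ω = 220.5 kips.

R_n/Ω ≈ 220 kips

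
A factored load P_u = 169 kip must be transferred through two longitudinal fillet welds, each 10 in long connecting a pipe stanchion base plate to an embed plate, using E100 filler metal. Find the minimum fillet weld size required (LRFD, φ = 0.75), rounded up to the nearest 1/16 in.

w = 5/16 in

E100XX → F_EXX = 100 ksi.
Total weld length L = 20 in.
Required throat t_e = P_u / (φ × 0.6 F_EXX × L) = 169 / (0.75 × 0.6 × 100 × 20) = 0.1878 in.
Required leg w = t_e / 0.707 = 0.2656 in → use 5/16 in.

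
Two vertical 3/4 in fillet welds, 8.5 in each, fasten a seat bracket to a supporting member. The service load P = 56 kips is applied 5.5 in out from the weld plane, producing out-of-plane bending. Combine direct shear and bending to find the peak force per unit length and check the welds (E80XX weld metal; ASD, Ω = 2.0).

f_max ≈ 13.2 kip/in; NOT adequate

E80XX → F_EXX = 80 ksi.
L_w = 2 × 8.5 = 17 in; section modulus (unit throat) S = 2 × L²/6 = 24.08 in².
Direct shear f_v = P/L_w = 56/17 = 3.294 kip/in.
Moment M = P × e = 56 × 5.5 = 308 kip·in; bending f_b = M/S = 12.79 kip/in.
f_max = √(f_v² + f_b²) = √(3.294² + 12.79²) = 13.21 kip/in.
r_n/Ω = (1/2.0) × 0.6 × 80 × (0.707 × 0.75) = 12.73 kip/in → NOT adequate.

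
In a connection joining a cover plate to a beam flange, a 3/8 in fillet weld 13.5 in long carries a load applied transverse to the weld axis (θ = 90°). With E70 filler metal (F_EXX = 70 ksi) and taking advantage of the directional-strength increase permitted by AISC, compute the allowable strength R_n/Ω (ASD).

t_e = 0.707 × 0.375 = 0.2651 in; A_we = 0.2651 × 13.5 = 3.579 in².
Directional factor: 1.0 + 0.5 sin^1.5(90°) = 1.5.
F_nw = 0.6 × 70 × 1.5 = 63 ksi.
R_n/Ω = (63 × 3.579) / 2.0 = 112.7 kip.

R_n/Ω ≈ 113 kip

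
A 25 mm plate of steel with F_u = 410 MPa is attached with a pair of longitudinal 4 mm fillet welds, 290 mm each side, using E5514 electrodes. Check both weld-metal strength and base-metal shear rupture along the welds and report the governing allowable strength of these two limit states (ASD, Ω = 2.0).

R_n/Ω ≈ 271 kN (weld metal governs)

E55XX → F_EXX = 550 MPa.
t_e = 0.707 × 4 = 2.828 mm; L = 580 mm.
Weld metal: R_n/Ω = (1/2.0) × 0.6 × 550 × 2.828 × 580 × 10⁻³ = 270.6 kN.
Base metal (shear rupture): R_n/Ω = (1/2.0) × 0.6 × 410 × 25 × 580 × 10⁻³ = 1784 kN.
Governing: weld metal.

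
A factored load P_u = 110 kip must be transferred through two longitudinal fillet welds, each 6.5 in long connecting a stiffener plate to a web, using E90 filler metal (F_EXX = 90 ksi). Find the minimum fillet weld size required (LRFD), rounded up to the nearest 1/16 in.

w = 5/16 in

Total weld length L = 13 in.
Required throat t_e = P_u / (φ × 0.6 F_EXX × L) = 110 / (0.75 × 0.6 × 90 × 13) = 0.2089 in.
Required leg w = t_e / 0.707 = 0.2955 in → use 5/16 in.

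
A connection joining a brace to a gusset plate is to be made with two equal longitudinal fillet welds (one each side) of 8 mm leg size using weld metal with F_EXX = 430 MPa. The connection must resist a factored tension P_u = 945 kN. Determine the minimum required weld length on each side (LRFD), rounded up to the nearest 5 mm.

L = 435 mm on each side

Throat t_e = 0.707 × 8 = 5.656 mm.
φr_n = 0.75 × 0.6 × 430 × 5.656 × 10⁻³ = 1.094 kN/mm.
L_req = P_u / φr_n = 945 / 1.094 = 863.5 mm total.
Per side: 863.5 / 2 = 431.7 mm.
Round up → use L = 435 mm on each side.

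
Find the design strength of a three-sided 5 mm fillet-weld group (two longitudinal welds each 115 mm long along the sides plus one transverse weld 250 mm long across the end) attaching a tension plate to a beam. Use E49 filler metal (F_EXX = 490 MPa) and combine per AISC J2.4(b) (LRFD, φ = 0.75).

φR_n ≈ 445 kN

t_e = 0.707 × 5 = 3.535 mm.
R_nwl = 0.6 × 490 × 3.535 × 230 × 10⁻³ = 239 kN (longitudinal, 2 welds).
R_nwt = 0.6 × 490 × 3.535 × 250 × 10⁻³ = 259.8 kN (transverse, base value).
(i) R_nwl + R_nwt = 498.9 kN; (ii) 0.85 R_nwl + 1.5 R_nwt = 592.9 kN.
R_n = max = 592.9 kN [governs: (ii)]; φR_n = 444.7 kN.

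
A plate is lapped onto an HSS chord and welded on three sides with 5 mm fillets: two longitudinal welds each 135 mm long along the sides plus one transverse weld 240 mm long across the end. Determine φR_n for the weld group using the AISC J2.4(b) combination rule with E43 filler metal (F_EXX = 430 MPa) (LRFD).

φR_n ≈ 403 kN

t_e = 0.707 × 5 = 3.535 mm.
R_nwl = 0.6 × 430 × 3.535 × 270 × 10⁻³ = 246.2 kN (longitudinal, 2 welds).
R_nwt = 0.6 × 430 × 3.535 × 240 × 10⁻³ = 218.9 kN (transverse, base value).
(i) R_nwl + R_nwt = 465.1 kN; (ii) 0.85 R_nwl + 1.5 R_nwt = 537.6 kN.
R_n = max = 537.6 kN [governs: (ii)]; φR_n = 403.2 kN.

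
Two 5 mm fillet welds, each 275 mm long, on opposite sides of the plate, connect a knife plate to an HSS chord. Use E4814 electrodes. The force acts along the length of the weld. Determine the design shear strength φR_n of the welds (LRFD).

E48XX → F_EXX = 480 MPa.
Effective throat t_e = 0.707 × 5 = 3.535 mm.
Total length L = 550 mm; A_we = 3.535 × 550 = 1944 mm².
F_nw = 0.6 F_EXX = 0.6 × 480 = 288 MPa.
φR_n = 0.75 × 288 × 1944 × 10⁻³ = 420 kN.

φR_n ≈ 420 kN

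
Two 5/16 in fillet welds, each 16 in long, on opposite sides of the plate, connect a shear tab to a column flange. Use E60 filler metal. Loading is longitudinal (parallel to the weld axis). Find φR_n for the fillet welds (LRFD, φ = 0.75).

E60XX → F_EXX = 60 ksi.
Effective throat t_e = 0.707 × 0.3125 = 0.2209 in.
Total length L = 32 in; A_we = 0.2209 × 32 = 7.07 in².
F_nw = 0.6 F_EXX = 0.6 × 60 = 36 ksi.
φR_n = 0.75 × 36 × 7.07 = 190.9 kip.

φR_n ≈ 191 kip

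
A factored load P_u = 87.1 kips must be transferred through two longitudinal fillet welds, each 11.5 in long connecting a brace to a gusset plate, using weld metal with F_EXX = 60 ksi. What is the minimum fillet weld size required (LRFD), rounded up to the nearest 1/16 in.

Total weld length L = 23 in.
Required throat t_e = P_u / (φ × 0.6 F_EXX × L) = 87.1 / (0.75 × 0.6 × 60 × 23) = 0.1403 in.
Required leg w = t_e / 0.707 = 0.1984 in → use 1/4 in.

w = 1/4 in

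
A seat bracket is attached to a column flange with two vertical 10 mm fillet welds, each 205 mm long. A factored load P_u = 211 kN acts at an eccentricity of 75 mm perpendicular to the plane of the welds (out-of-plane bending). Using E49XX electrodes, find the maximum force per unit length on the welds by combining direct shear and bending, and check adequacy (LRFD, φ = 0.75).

E49XX → F_EXX = 490 MPa.
L_w = 2 × 205 = 410 mm; section modulus (unit throat) S = 2 × L²/6 = 14010 mm².
Direct shear f_v = P/L_w = 211×10³/410 = 514.6 N/mm.
Moment M = P × e = 211×10³ × 75 = 15825000 N·mm; bending f_b = M/S = 1130 N/mm.
f_max = √(f_v² + f_b²) = √(514.6² + 1130²) = 1241 N/mm.
φr_n = 0.75 × 0.6 × 490 × (0.707 × 10) = 1559 N/mm → adequate.

f_max ≈ 1240 N/mm; adequate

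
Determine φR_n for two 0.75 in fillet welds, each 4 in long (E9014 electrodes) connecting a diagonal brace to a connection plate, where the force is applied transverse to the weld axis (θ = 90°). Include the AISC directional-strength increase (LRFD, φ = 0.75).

E90XX → F_EXX = 90 ksi.
t_e = 0.707 × 0.75 = 0.5302 in; A_we = 0.5302 × 8 = 4.242 in².
Directional factor: 1.0 + 0.5 sin^1.5(90°) = 1.5.
F_nw = 0.6 × 90 × 1.5 = 81 ksi.
φR_n = 0.75 × 81 × 4.242 = 257.7 kips.

φR_n ≈ 258 kips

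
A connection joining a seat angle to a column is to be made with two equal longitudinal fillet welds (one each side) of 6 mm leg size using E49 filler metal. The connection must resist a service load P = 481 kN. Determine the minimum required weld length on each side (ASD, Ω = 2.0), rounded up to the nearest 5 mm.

L = 390 mm on each side

E49XX → F_EXX = 490 MPa.
Throat t_e = 0.707 × 6 = 4.242 mm.
r_n/Ω = (0.6 × 490 × 4.242) / 2.0 = 623.6 N/mm = 0.6236 kN/mm.
L_req = P / (r_n/Ω) = 481 / 0.6236 = 771.4 mm total.
Per side: 771.4 / 2 = 385.7 mm.
Round up → use L = 390 mm on each side.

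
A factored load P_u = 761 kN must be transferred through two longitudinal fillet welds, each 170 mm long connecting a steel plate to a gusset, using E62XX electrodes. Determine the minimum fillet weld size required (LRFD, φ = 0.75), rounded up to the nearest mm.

w = 12 mm

E62XX → F_EXX = 620 MPa.
Total weld length L = 340 mm.
Required throat t_e = P_u / (φ × 0.6 F_EXX × L) = 761 / (0.75 × 0.6 × 620 × 340 × 10⁻³) = 8.022 mm.
Required leg w = t_e / 0.707 = 11.35 mm → use 12 mm.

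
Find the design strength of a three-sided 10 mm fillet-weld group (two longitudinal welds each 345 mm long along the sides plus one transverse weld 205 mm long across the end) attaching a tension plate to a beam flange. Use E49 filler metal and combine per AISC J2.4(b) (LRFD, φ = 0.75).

φR_n ≈ 1400 kN

E49XX → F_EXX = 490 MPa.
t_e = 0.707 × 10 = 7.07 mm.
R_nwl = 0.6 × 490 × 7.07 × 690 × 10⁻³ = 1434 kN (longitudinal, 2 welds).
R_nwt = 0.6 × 490 × 7.07 × 205 × 10⁻³ = 426.1 kN (transverse, base value).
(i) R_nwl + R_nwt = 1860 kN; (ii) 0.85 R_nwl + 1.5 R_nwt = 1858 kN.
R_n = max = 1860 kN [governs: (i)]; φR_n = 1395 kN.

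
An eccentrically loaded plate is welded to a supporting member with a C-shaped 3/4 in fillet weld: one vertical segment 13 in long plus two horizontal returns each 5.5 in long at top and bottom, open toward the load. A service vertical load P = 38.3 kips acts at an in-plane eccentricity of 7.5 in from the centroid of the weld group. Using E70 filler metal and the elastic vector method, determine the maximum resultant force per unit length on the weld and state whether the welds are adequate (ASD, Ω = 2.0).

E70XX → F_EXX = 70 ksi.
Total weld length L_w = 24 in. Treat welds as unit-width lines.
Centroid: x̄ = 2×5.5×2.75 / 24 = 1.26 in from the vertical weld.
Polar moment about centroid: J = I_x + I_y = [13³/12 + 2×5.5×6.5²] + [13×1.26² + 2(5.5³/12 + 5.5×1.49²)] = 720.6 in³.
Direct shear f_v = P/L_w = 38.3 / 24 = 1.596 kip/in (vertical).
Torsion M = P·e = 38.3 × 7.5 = 287.25 kip·in.
Critical point at (x, y) = (4.24, 6.5) from centroid. f_tx = M·y/J = 2.591 kip/in; f_ty = M·x/J = 1.69 kip/in.
Resultant f_max = √[f_tx² + (f_v + f_ty)²] = √[2.591² + (1.596 + 1.69)²] = 4.184 kip/in.
Capacity per unit length: r_n/Ω = (1/2.0) × 0.6 × 70 × (0.707 × 0.75) = 11.14 kip/in.
4.184 ≤ 11.14 → adequate.

f_max ≈ 4.18 kip/in; adequate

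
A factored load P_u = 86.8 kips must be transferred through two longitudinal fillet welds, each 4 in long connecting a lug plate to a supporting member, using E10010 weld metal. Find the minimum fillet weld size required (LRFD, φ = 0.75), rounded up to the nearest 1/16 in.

w = 3/8 in

E100XX → F_EXX = 100 ksi.
Total weld length L = 8 in.
Required throat t_e = P_u / (φ × 0.6 F_EXX × L) = 86.8 / (0.75 × 0.6 × 100 × 8) = 0.2411 in.
Required leg w = t_e / 0.707 = 0.341 in → use 3/8 in.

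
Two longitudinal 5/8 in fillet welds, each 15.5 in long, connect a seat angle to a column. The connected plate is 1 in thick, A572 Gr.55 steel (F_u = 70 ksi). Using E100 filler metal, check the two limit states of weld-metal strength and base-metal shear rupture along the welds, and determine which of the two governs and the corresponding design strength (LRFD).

φR_n ≈ 616 kip (weld metal governs)

E100XX → F_EXX = 100 ksi.
t_e = 0.707 × 0.625 = 0.4419 in; L = 31 in.
Weld metal: φR_n = 0.75 × 0.6 × 100 × 0.4419 × 31 = 616.4 kip.
Base metal (shear rupture): φR_n = 0.75 × 0.6 × 70 × 1 × 31 = 976.5 kip.
Governing: weld metal.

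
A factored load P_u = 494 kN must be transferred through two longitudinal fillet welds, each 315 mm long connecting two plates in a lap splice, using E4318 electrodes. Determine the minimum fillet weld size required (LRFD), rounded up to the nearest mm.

w = 6 mm

E43XX → F_EXX = 430 MPa.
Total weld length L = 630 mm.
Required throat t_e = P_u / (φ × 0.6 F_EXX × L) = 494 / (0.75 × 0.6 × 430 × 630 × 10⁻³) = 4.052 mm.
Required leg w = t_e / 0.707 = 5.732 mm → use 6 mm.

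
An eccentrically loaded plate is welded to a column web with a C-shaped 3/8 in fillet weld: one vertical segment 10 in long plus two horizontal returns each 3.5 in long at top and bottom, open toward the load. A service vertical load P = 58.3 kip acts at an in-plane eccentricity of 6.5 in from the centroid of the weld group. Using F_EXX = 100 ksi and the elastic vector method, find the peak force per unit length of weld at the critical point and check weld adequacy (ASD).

f_max ≈ 9.93 kip/in; NOT adequate

Total weld length L_w = 17 in. Treat welds as unit-width lines.
Centroid: x̄ = 2×3.5×1.75 / 17 = 0.7206 in from the vertical weld.
Polar moment about centroid: J = I_x + I_y = [10³/12 + 2×3.5×5²] + [10×0.7206² + 2(3.5³/12 + 3.5×1.029²)] = 278.1 in³.
Direct shear f_v = P/L_w = 58.3 / 17 = 3.429 kip/in (vertical).
Torsion M = P·e = 58.3 × 6.5 = 378.95 kip·in.
Critical point at (x, y) = (2.779, 5) from centroid. f_tx = M·y/J = 6.813 kip/in; f_ty = M·x/J = 3.787 kip/in.
Resultant f_max = √[f_tx² + (f_v + f_ty)²] = √[6.813² + (3.429 + 3.787)²] = 9.925 kip/in.
Capacity per unit length: r_n/Ω = (1/2.0) × 0.6 × 100 × (0.707 × 0.375) = 7.954 kip/in.
9.925 > 7.954 → NOT adequate.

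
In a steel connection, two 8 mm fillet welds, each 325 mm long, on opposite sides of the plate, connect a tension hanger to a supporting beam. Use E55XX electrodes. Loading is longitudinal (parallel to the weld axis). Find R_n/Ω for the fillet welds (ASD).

E55XX → F_EXX = 550 MPa.
Effective throat t_e = 0.707 × 8 = 5.656 mm.
Total length L = 650 mm; A_we = 5.656 × 650 = 3676 mm².
F_nw = 0.6 F_EXX = 0.6 × 550 = 330 MPa.
R_n = 330 × 3676 × 10⁻³ = 1213 kN; R_n/Ω = 1213/2.0 = 606.6 kN.

R_n/Ω ≈ 607 kN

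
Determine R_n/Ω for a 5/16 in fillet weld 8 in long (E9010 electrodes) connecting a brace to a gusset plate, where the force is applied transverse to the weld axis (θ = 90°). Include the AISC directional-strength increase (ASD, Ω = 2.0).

R_n/Ω ≈ 71.6 kips

E90XX → F_EXX = 90 ksi.
t_e = 0.707 × 0.3125 = 0.2209 in; A_we = 0.2209 × 8 = 1.767 in².
Directional factor: 1.0 + 0.5 sin^1.5(90°) = 1.5.
F_nw = 0.6 × 90 × 1.5 = 81 ksi.
R_n/Ω = (81 × 1.767) / 2.0 = 71.58 kips.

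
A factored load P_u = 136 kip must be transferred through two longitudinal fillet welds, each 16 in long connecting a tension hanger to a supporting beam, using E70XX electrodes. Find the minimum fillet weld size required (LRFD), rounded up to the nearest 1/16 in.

w = 1/4 in

E70XX → F_EXX = 70 ksi.
Total weld length L = 32 in.
Required throat t_e = P_u / (φ × 0.6 F_EXX × L) = 136 / (0.75 × 0.6 × 70 × 32) = 0.1349 in.
Required leg w = t_e / 0.707 = 0.1908 in → use 1/4 in.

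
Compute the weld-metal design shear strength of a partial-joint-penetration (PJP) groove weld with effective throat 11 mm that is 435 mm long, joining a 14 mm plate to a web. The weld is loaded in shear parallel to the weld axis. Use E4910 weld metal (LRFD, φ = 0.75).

E49XX → F_EXX = 490 MPa.
Effective throat (given) t_e = 11 mm.
A_we = 11 × 435 = 4785 mm².
F_nw = 0.6 F_EXX = 294 MPa.
φR_n = 0.75 × 294 × 4785 × 10⁻³ = 1055 kN.

φR_n ≈ 1060 kN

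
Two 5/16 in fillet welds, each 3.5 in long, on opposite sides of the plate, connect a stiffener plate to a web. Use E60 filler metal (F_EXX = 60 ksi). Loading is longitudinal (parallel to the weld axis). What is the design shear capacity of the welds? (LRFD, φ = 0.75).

Effective throat t_e = 0.707 × 0.3125 = 0.2209 in.
Total length L = 7 in; A_we = 0.2209 × 7 = 1.547 in².
F_nw = 0.6 F_EXX = 0.6 × 60 = 36 ksi.
φR_n = 0.75 × 36 × 1.547 = 41.76 kips.

φR_n ≈ 41.8 kips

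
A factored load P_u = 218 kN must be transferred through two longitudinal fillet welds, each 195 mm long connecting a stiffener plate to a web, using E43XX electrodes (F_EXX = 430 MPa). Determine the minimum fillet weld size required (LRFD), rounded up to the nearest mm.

w = 5 mm

Total weld length L = 390 mm.
Required throat t_e = P_u / (φ × 0.6 F_EXX × L) = 218 / (0.75 × 0.6 × 430 × 390 × 10⁻³) = 2.889 mm.
Required leg w = t_e / 0.707 = 4.086 mm → use 5 mm.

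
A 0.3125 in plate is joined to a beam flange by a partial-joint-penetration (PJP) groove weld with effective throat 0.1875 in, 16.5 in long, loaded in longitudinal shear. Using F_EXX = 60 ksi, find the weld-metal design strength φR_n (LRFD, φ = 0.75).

φR_n ≈ 83.5 kip

Effective throat (given) t_e = 0.1875 in.
A_we = 0.1875 × 16.5 = 3.094 in².
F_nw = 0.6 F_EXX = 36 ksi.
φR_n = 0.75 × 36 × 3.094 = 83.53 kip.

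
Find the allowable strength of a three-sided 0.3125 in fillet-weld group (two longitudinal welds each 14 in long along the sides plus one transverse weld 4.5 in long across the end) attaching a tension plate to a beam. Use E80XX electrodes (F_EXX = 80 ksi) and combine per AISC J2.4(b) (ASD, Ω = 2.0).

t_e = 0.707 × 0.3125 = 0.2209 in.
R_nwl = 0.6 × 80 × 0.2209 × 28 = 296.9 kips (longitudinal, 2 welds).
R_nwt = 0.6 × 80 × 0.2209 × 4.5 = 47.72 kips (transverse, base value).
(i) R_nwl + R_nwt = 344.7 kips; (ii) 0.85 R_nwl + 1.5 R_nwt = 324 kips.
R_n = max = 344.7 kips [governs: (i)]; R_n/Ω = 172.3 kips.

R_n/Ω ≈ 172 kips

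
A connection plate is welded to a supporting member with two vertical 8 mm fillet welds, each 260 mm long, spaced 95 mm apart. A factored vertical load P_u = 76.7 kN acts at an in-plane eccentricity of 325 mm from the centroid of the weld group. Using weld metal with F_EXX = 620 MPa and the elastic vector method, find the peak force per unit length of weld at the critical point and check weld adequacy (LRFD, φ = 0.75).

f_max ≈ 902 N/mm; adequate

Total weld length L_w = 520 mm. Treat welds as unit-width lines.
Polar moment about centroid: J = 2[d³/12 + d(b/2)²] = 2[260³/12 + 260×47.5²] = 4103000 mm³.
Direct shear f_v = P/L_w = 76.7×10³ / 520 = 147.5 N/mm (vertical).
Torsion M = P·e = 76.7×10³ × 325 = 24928000 N·mm.
Critical point at (x, y) = (47.5, 130) from centroid. f_tx = M·y/J = 789.9 N/mm; f_ty = M·x/J = 288.6 N/mm.
Resultant f_max = √[f_tx² + (f_v + f_ty)²] = √[789.9² + (147.5 + 288.6)²] = 902.3 N/mm.
Capacity per unit length: φr_n = 0.75 × 0.6 × 620 × (0.707 × 8) = 1578 N/mm.
902.3 ≤ 1578 → adequate.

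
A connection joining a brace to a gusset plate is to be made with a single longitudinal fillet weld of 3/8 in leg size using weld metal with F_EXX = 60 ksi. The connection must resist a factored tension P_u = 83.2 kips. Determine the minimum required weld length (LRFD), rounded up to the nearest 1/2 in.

L = 12 in

Throat t_e = 0.707 × 0.375 = 0.2651 in.
φr_n = 0.75 × 0.6 × 60 × 0.2651 = 7.158 kips/in.
L_req = P_u / φr_n = 83.2 / 7.158 = 11.62 in total.
Round up → use L = 12 in.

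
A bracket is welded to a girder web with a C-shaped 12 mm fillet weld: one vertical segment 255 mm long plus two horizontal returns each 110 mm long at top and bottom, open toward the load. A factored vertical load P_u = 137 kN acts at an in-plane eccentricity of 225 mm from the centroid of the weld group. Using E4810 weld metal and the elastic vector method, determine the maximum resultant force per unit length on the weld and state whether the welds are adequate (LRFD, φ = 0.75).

E48XX → F_EXX = 480 MPa.
Total weld length L_w = 475 mm. Treat welds as unit-width lines.
Centroid: x̄ = 2×110×55 / 475 = 25.47 mm from the vertical weld.
Polar moment about centroid: J = I_x + I_y = [255³/12 + 2×110×127.5²] + [255×25.47² + 2(110³/12 + 110×29.53²)] = 5537000 mm³.
Direct shear f_v = P/L_w = 137×10³ / 475 = 288.4 N/mm (vertical).
Torsion M = P·e = 137×10³ × 225 = 30825000 N·mm.
Critical point at (x, y) = (84.53, 127.5) from centroid. f_tx = M·y/J = 709.8 N/mm; f_ty = M·x/J = 470.5 N/mm.
Resultant f_max = √[f_tx² + (f_v + f_ty)²] = √[709.8² + (288.4 + 470.5)²] = 1039 N/mm.
Capacity per unit length: φr_n = 0.75 × 0.6 × 480 × (0.707 × 12) = 1833 N/mm.
1039 ≤ 1833 → adequate.

f_max ≈ 1040 N/mm; adequate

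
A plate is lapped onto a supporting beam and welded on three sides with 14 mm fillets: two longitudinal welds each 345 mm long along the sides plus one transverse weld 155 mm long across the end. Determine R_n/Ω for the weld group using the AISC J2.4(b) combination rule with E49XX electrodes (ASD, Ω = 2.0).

R_n/Ω ≈ 1230 kN

E49XX → F_EXX = 490 MPa.
t_e = 0.707 × 14 = 9.898 mm.
R_nwl = 0.6 × 490 × 9.898 × 690 × 10⁻³ = 2008 kN (longitudinal, 2 welds).
R_nwt = 0.6 × 490 × 9.898 × 155 × 10⁻³ = 451.1 kN (transverse, base value).
(i) R_nwl + R_nwt = 2459 kN; (ii) 0.85 R_nwl + 1.5 R_nwt = 2383 kN.
R_n = max = 2459 kN [governs: (i)]; R_n/Ω = 1229 kN.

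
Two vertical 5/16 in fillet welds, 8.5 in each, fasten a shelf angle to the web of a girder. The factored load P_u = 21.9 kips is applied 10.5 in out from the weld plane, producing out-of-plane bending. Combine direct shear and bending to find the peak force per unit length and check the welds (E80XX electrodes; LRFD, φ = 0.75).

E80XX → F_EXX = 80 ksi.
L_w = 2 × 8.5 = 17 in; section modulus (unit throat) S = 2 × L²/6 = 24.08 in².
Direct shear f_v = P/L_w = 21.9/17 = 1.288 kip/in.
Moment M = P × e = 21.9 × 10.5 = 229.95 kip·in; bending f_b = M/S = 9.548 kip/in.
f_max = √(f_v² + f_b²) = √(1.288² + 9.548²) = 9.635 kip/in.
φr_n = 0.75 × 0.6 × 80 × (0.707 × 0.3125) = 7.954 kip/in → NOT adequate.

f_max ≈ 9.63 kip/in; NOT adequate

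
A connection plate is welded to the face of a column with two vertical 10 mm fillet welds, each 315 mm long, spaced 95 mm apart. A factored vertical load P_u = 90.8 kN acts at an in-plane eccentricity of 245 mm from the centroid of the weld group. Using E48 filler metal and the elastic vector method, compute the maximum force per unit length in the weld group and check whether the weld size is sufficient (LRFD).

E48XX → F_EXX = 480 MPa.
Total weld length L_w = 630 mm. Treat welds as unit-width lines.
Polar moment about centroid: J = 2[d³/12 + d(b/2)²] = 2[315³/12 + 315×47.5²] = 6631000 mm³.
Direct shear f_v = P/L_w = 90.8×10³ / 630 = 144.1 N/mm (vertical).
Torsion M = P·e = 90.8×10³ × 245 = 22246000 N·mm.
Critical point at (x, y) = (47.5, 157.5) from centroid. f_tx = M·y/J = 528.4 N/mm; f_ty = M·x/J = 159.4 N/mm.
Resultant f_max = √[f_tx² + (f_v + f_ty)²] = √[528.4² + (144.1 + 159.4)²] = 609.4 N/mm.
Capacity per unit length: φr_n = 0.75 × 0.6 × 480 × (0.707 × 10) = 1527 N/mm.
609.4 ≤ 1527 → adequate.

f_max ≈ 609 N/mm; adequate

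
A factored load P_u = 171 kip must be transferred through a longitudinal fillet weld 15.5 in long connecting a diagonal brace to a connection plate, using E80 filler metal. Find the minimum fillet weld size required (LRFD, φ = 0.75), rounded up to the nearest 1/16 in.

E80XX → F_EXX = 80 ksi.
Total weld length L = 15.5 in.
Required throat t_e = P_u / (φ × 0.6 F_EXX × L) = 171 / (0.75 × 0.6 × 80 × 15.5) = 0.3065 in.
Required leg w = t_e / 0.707 = 0.4335 in → use 7/16 in.

w = 7/16 in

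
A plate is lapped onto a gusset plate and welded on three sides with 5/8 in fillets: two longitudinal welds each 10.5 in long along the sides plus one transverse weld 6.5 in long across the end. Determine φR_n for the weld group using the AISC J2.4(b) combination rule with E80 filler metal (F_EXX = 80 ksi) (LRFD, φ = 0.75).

t_e = 0.707 × 0.625 = 0.4419 in.
R_nwl = 0.6 × 80 × 0.4419 × 21 = 445.4 kip (longitudinal, 2 welds).
R_nwt = 0.6 × 80 × 0.4419 × 6.5 = 137.9 kip (transverse, base value).
(i) R_nwl + R_nwt = 583.3 kip; (ii) 0.85 R_nwl + 1.5 R_nwt = 585.4 kip.
R_n = max = 585.4 kip [governs: (ii)]; φR_n = 439 kip.

φR_n ≈ 439 kip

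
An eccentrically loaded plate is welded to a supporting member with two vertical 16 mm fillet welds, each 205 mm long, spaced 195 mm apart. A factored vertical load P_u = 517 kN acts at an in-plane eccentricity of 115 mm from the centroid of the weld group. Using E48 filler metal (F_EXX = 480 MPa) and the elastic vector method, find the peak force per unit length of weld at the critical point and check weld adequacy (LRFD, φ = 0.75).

Total weld length L_w = 410 mm. Treat welds as unit-width lines.
Polar moment about centroid: J = 2[d³/12 + d(b/2)²] = 2[205³/12 + 205×97.5²] = 5333000 mm³.
Direct shear f_v = P/L_w = 517×10³ / 410 = 1261 N/mm (vertical).
Torsion M = P·e = 517×10³ × 115 = 59455000 N·mm.
Critical point at (x, y) = (97.5, 102.5) from centroid. f_tx = M·y/J = 1143 N/mm; f_ty = M·x/J = 1087 N/mm.
Resultant f_max = √[f_tx² + (f_v + f_ty)²] = √[1143² + (1261 + 1087)²] = 2611 N/mm.
Capacity per unit length: φr_n = 0.75 × 0.6 × 480 × (0.707 × 16) = 2443 N/mm.
2611 > 2443 → NOT adequate.

f_max ≈ 2610 N/mm; NOT adequate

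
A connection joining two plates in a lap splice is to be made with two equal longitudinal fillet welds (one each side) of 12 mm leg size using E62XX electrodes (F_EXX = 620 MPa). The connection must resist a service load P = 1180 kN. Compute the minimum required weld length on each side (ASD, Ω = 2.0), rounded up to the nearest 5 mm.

L = 375 mm on each side

Throat t_e = 0.707 × 12 = 8.484 mm.
r_n/Ω = (0.6 × 620 × 8.484) / 2.0 = 1578 N/mm = 1.578 kN/mm.
L_req = P / (r_n/Ω) = 1180 / 1.578 = 747.8 mm total.
Per side: 747.8 / 2 = 373.9 mm.
Round up → use L = 375 mm on each side.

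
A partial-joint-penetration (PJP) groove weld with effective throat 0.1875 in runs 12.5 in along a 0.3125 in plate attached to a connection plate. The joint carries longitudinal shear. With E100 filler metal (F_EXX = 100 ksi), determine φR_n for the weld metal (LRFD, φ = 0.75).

Effective throat (given) t_e = 0.1875 in.
A_we = 0.1875 × 12.5 = 2.344 in².
F_nw = 0.6 F_EXX = 60 ksi.
φR_n = 0.75 × 60 × 2.344 = 105.5 kip.

φR_n ≈ 105 kip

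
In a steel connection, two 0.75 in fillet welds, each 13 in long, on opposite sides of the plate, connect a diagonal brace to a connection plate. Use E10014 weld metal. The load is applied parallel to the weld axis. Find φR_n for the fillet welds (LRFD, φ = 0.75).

E100XX → F_EXX = 100 ksi.
Effective throat t_e = 0.707 × 0.75 = 0.5302 in.
Total length L = 26 in; A_we = 0.5302 × 26 = 13.79 in².
F_nw = 0.6 F_EXX = 0.6 × 100 = 60 ksi.
φR_n = 0.75 × 60 × 13.79 = 620.4 kip.

φR_n ≈ 620 kip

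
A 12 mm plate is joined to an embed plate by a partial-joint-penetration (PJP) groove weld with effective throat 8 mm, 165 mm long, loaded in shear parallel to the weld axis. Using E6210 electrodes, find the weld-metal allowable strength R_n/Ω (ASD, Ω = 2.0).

R_n/Ω ≈ 246 kN

E62XX → F_EXX = 620 MPa.
Effective throat (given) t_e = 8 mm.
A_we = 8 × 165 = 1320 mm².
F_nw = 0.6 F_EXX = 372 MPa.
R_n/Ω = (372 × 1320) / 2.0 × 10⁻³ = 245.5 kN.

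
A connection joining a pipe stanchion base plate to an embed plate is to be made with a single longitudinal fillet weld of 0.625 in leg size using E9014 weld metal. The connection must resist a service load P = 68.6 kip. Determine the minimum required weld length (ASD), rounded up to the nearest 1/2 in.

E90XX → F_EXX = 90 ksi.
Throat t_e = 0.707 × 0.625 = 0.4419 in.
r_n/Ω = (0.6 × 90 × 0.4419) / 2.0 = 11.93 kip/in.
L_req = P / (r_n/Ω) = 68.6 / 11.93 = 5.75 in total.
Round up → use L = 6 in.

L = 6 in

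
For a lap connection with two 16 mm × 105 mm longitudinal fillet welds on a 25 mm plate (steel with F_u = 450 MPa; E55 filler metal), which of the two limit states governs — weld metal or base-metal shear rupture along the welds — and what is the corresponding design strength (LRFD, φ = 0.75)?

E55XX → F_EXX = 550 MPa.
t_e = 0.707 × 16 = 11.31 mm; L = 210 mm.
Weld metal: φR_n = 0.75 × 0.6 × 550 × 11.31 × 210 × 10⁻³ = 587.9 kN.
Base metal (shear rupture): φR_n = 0.75 × 0.6 × 450 × 25 × 210 × 10⁻³ = 1063 kN.
Governing: weld metal.

φR_n ≈ 588 kN (weld metal governs)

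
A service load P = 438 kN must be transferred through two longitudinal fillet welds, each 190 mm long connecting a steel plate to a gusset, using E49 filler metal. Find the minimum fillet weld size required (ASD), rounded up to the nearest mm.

w = 12 mm

E49XX → F_EXX = 490 MPa.
Total weld length L = 380 mm.
Required throat t_e = P × Ω / (0.6 F_EXX × L) = 438 × 2.0 / (0.6 × 490 × 380 × 10⁻³) = 7.841 mm.
Required leg w = t_e / 0.707 = 11.09 mm → use 12 mm.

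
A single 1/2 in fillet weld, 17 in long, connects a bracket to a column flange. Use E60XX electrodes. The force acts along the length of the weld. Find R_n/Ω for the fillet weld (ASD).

R_n/Ω ≈ 108 kip

E60XX → F_EXX = 60 ksi.
Effective throat t_e = 0.707 × 0.5 = 0.3535 in.
Total length L = 17 in; A_we = 0.3535 × 17 = 6.01 in².
F_nw = 0.6 F_EXX = 0.6 × 60 = 36 ksi.
R_n = 36 × 6.01 = 216.3 kip; R_n/Ω = 216.3/2.0 = 108.2 kip.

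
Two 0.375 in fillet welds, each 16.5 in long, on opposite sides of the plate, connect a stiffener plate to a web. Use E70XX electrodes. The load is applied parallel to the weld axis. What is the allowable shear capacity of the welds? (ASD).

E70XX → F_EXX = 70 ksi.
Effective throat t_e = 0.707 × 0.375 = 0.2651 in.
Total length L = 33 in; A_we = 0.2651 × 33 = 8.749 in².
F_nw = 0.6 F_EXX = 0.6 × 70 = 42 ksi.
R_n = 42 × 8.749 = 367.5 kip; R_n/Ω = 367.5/2.0 = 183.7 kip.

R_n/Ω ≈ 184 kip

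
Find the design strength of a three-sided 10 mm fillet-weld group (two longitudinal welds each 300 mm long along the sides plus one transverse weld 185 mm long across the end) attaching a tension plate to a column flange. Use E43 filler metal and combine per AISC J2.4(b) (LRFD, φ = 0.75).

φR_n ≈ 1080 kN

E43XX → F_EXX = 430 MPa.
t_e = 0.707 × 10 = 7.07 mm.
R_nwl = 0.6 × 430 × 7.07 × 600 × 10⁻³ = 1094 kN (longitudinal, 2 welds).
R_nwt = 0.6 × 430 × 7.07 × 185 × 10⁻³ = 337.5 kN (transverse, base value).
(i) R_nwl + R_nwt = 1432 kN; (ii) 0.85 R_nwl + 1.5 R_nwt = 1436 kN.
R_n = max = 1436 kN [governs: (ii)]; φR_n = 1077 kN.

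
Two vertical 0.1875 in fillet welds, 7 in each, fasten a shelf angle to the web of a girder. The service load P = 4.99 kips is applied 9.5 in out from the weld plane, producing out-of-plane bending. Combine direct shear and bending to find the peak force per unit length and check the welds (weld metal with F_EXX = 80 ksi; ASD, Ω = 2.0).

L_w = 2 × 7 = 14 in; section modulus (unit throat) S = 2 × L²/6 = 16.33 in².
Direct shear f_v = P/L_w = 4.99/14 = 0.3564 kip/in.
Moment M = P × e = 4.99 × 9.5 = 47.405 kip·in; bending f_b = M/S = 2.902 kip/in.
f_max = √(f_v² + f_b²) = √(0.3564² + 2.902²) = 2.924 kip/in.
r_n/Ω = (1/2.0) × 0.6 × 80 × (0.707 × 0.1875) = 3.181 kip/in → adequate.

f_max ≈ 2.92 kip/in; adequate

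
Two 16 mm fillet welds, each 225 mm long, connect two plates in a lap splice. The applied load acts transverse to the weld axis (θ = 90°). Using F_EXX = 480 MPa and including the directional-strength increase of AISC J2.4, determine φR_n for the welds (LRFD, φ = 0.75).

t_e = 0.707 × 16 = 11.31 mm; A_we = 11.31 × 450 = 5090 mm².
Directional factor: 1.0 + 0.5 sin^1.5(90°) = 1.5.
F_nw = 0.6 × 480 × 1.5 = 432 MPa.
φR_n = 0.75 × 432 × 5090 × 10⁻³ = 1649 kN.

φR_n ≈ 1650 kN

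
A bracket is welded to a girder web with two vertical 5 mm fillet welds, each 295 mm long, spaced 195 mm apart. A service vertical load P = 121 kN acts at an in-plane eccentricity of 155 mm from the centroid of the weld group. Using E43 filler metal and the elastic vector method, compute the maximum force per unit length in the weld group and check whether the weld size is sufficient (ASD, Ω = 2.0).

f_max ≈ 480 N/mm; NOT adequate

E43XX → F_EXX = 430 MPa.
Total weld length L_w = 590 mm. Treat welds as unit-width lines.
Polar moment about centroid: J = 2[d³/12 + d(b/2)²] = 2[295³/12 + 295×97.5²] = 9887000 mm³.
Direct shear f_v = P/L_w = 121×10³ / 590 = 205.1 N/mm (vertical).
Torsion M = P·e = 121×10³ × 155 = 18755000 N·mm.
Critical point at (x, y) = (97.5, 147.5) from centroid. f_tx = M·y/J = 279.8 N/mm; f_ty = M·x/J = 184.9 N/mm.
Resultant f_max = √[f_tx² + (f_v + f_ty)²] = √[279.8² + (205.1 + 184.9)²] = 480 N/mm.
Capacity per unit length: r_n/Ω = (1/2.0) × 0.6 × 430 × (0.707 × 5) = 456 N/mm.
480 > 456 → NOT adequate.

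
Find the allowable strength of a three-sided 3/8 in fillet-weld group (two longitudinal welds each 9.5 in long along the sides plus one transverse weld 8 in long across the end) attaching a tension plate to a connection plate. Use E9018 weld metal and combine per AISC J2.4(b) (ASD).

E90XX → F_EXX = 90 ksi.
t_e = 0.707 × 0.375 = 0.2651 in.
R_nwl = 0.6 × 90 × 0.2651 × 19 = 272 kips (longitudinal, 2 welds).
R_nwt = 0.6 × 90 × 0.2651 × 8 = 114.5 kips (transverse, base value).
(i) R_nwl + R_nwt = 386.6 kips; (ii) 0.85 R_nwl + 1.5 R_nwt = 403 kips.
R_n = max = 403 kips [governs: (ii)]; R_n/Ω = 201.5 kips.

R_n/Ω ≈ 202 kips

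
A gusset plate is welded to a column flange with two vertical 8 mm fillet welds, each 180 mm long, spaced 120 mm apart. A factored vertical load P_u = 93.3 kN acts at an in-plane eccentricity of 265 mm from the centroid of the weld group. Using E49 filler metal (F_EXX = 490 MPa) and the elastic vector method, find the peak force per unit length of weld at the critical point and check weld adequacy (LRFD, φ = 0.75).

Total weld length L_w = 360 mm. Treat welds as unit-width lines.
Polar moment about centroid: J = 2[d³/12 + d(b/2)²] = 2[180³/12 + 180×60²] = 2268000 mm³.
Direct shear f_v = P/L_w = 93.3×10³ / 360 = 259.2 N/mm (vertical).
Torsion M = P·e = 93.3×10³ × 265 = 24724000 N·mm.
Critical point at (x, y) = (60, 90) from centroid. f_tx = M·y/J = 981.1 N/mm; f_ty = M·x/J = 654.1 N/mm.
Resultant f_max = √[f_tx² + (f_v + f_ty)²] = √[981.1² + (259.2 + 654.1)²] = 1340 N/mm.
Capacity per unit length: φr_n = 0.75 × 0.6 × 490 × (0.707 × 8) = 1247 N/mm.
1340 > 1247 → NOT adequate.

f_max ≈ 1340 N/mm; NOT adequate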